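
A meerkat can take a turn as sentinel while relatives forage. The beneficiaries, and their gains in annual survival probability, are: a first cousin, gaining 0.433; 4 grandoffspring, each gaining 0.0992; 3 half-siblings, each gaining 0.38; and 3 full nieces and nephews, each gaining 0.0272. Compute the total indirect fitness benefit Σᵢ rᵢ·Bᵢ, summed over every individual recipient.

0.458725

r to a first cousin = 0.125 (first cousins share one grandparent pair — two paths of length 4: r = 2·(1/2)^4 = 1/8).
r to a grandoffspring = 1/4 (two parent–offspring links: r = (1/2)^2 = 1/4).
r to a half-sibling = 0.25 (half-sibs share one parent — one path of length 2: r = (1/2)^2 = 1/4).
r to a full niece or nephew = 1/4 (full aunt/uncle↔niece/nephew: two paths of length 3 through the shared grandparent pair: r = 2·(1/2)^3 = 1/4).
Summing one r·B term per recipient: 1·0.125·0.433 + 4·0.25·0.0992 + 3·0.25·0.38 + 3·0.25·0.0272 = 0.458725.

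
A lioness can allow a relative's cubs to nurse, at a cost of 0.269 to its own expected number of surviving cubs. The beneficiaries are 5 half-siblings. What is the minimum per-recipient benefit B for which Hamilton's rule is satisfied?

r to a half-sibling = 0.25 (half-sibs share one parent — one path of length 2: r = (1/2)^2 = 1/4).
Hamilton's rule with n recipients of equal r: n·r·B > C, so B > C/(n·r) = 0.269/(5·0.25) = 0.2152.

0.2152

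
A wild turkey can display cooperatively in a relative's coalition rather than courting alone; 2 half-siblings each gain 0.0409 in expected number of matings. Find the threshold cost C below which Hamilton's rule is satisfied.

r to a half-sibling = 0.25 (half-sibs share one parent — one path of length 2: r = (1/2)^2 = 1/4).
Hamilton's rule: n·r·B > C, so the trait is favored while C < n·r·B = 2·0.25·0.0409 = 0.02045.

0.02045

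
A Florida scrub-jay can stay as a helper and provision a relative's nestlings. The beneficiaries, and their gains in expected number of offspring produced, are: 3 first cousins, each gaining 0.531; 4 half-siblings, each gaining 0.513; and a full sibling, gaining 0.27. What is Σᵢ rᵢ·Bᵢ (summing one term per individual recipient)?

0.847125

r to a first cousin = 0.125 (first cousins share one grandparent pair — two paths of length 4: r = 2·(1/2)^4 = 1/8).
r to a half-sibling = 1/4 (half-sibs share one parent — one path of length 2: r = (1/2)^2 = 1/4).
r to a full sibling = 1/2 (full sibs share both parents — two paths of length 2: r = 2·(1/2)^2 = 1/2).
Summing one r·B term per recipient: 3·0.125·0.531 + 4·0.25·0.513 + 1·0.5·0.27 = 0.847125.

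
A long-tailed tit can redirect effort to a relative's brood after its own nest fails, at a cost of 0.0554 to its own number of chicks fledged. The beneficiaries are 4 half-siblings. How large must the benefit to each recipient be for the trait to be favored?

0.0554

r to a half-sibling = 1/4 (half-sibs share one parent — one path of length 2: r = (1/2)^2 = 1/4).
Hamilton's rule with n recipients of equal r: n·r·B > C, so B > C/(n·r) = 0.0554/(4·0.25) = 0.0554.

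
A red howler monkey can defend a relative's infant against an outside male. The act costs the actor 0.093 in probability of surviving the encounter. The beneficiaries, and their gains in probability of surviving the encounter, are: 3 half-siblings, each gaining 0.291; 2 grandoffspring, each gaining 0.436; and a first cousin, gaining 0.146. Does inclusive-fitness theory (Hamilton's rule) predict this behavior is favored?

Yes

Hamilton's rule: the trait is favored when the sum of r·B over every recipient exceeds the actor's cost C.
r to a half-sibling = 0.25 (half-sibs share one parent — one path of length 2: r = (1/2)^2 = 1/4).
r to a grandoffspring = 0.25 (two parent–offspring links: r = (1/2)^2 = 1/4).
r to a first cousin = 0.125 (first cousins share one grandparent pair — two paths of length 4: r = 2·(1/2)^4 = 1/8).
Summing one r·B term per recipient: 3·0.25·0.291 + 2·0.25·0.436 + 1·0.125·0.146 = 0.4545.
0.4545 > 0.093: the indirect benefit exceeds the cost.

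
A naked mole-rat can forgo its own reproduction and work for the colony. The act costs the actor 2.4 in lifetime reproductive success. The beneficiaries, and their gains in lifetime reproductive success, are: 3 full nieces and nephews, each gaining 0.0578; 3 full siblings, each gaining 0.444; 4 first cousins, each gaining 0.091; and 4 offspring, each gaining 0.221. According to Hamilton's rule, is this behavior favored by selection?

No

Hamilton's rule: the trait is favored when the sum of r·B over every recipient exceeds the actor's cost C.
r to a full niece or nephew = 0.25 (full aunt/uncle↔niece/nephew: two paths of length 3 through the shared grandparent pair: r = 2·(1/2)^3 = 1/4).
r to a full sibling = 1/2 (full sibs share both parents — two paths of length 2: r = 2·(1/2)^2 = 1/2).
r to a first cousin = 1/8 (first cousins share one grandparent pair — two paths of length 4: r = 2·(1/2)^4 = 1/8).
r to an offspring = 1/2 (one parent–offspring link: r = (1/2)^1 = 1/2).
Summing one r·B term per recipient: 3·0.25·0.0578 + 3·0.5·0.444 + 4·0.125·0.091 + 4·0.5·0.221 = 1.19685.
1.19685 < 2.4: the indirect benefit is less than the cost.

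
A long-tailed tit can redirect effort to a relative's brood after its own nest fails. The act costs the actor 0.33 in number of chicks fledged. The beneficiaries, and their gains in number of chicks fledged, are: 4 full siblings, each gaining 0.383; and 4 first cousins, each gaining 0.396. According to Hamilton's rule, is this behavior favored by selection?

Yes

Hamilton's rule: the trait is favored when the sum of r·B over every recipient exceeds the actor's cost C.
r to a full sibling = 0.5 (full sibs share both parents — two paths of length 2: r = 2·(1/2)^2 = 1/2).
r to a first cousin = 0.125 (first cousins share one grandparent pair — two paths of length 4: r = 2·(1/2)^4 = 1/8).
Summing one r·B term per recipient: 4·0.5·0.383 + 4·0.125·0.396 = 0.964.
0.964 > 0.33: the indirect benefit exceeds the cost.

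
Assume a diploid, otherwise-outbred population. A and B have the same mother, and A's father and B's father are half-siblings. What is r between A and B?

Wright's path rule: contributions from independent ancestry routes add.
A and B are related in two ways: half-sibs through their shared mother (r = 1/4) and half first cousins through their fathers (r = 1/16).
r = 1/4 + 1/16 = 5/16 = 0.3125.

0.3125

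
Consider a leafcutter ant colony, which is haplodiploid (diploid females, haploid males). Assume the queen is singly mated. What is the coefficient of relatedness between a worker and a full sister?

0.75

Haplodiploid full sisters inherit their father's entire haploid genome identically (contributing 1/2) and on average half of their mother's contribution (1/2 · 1/2 = 1/4); r = 1/2 + 1/4 = 3/4.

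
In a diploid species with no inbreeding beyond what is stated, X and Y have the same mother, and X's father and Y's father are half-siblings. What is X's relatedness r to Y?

With two independent routes of shared ancestry, r is the sum of the two contributions.
X and Y are related in two ways: half-sibs through their shared mother (r = 1/4) and half first cousins through their fathers (r = 1/16).
r = 1/4 + 1/16 = 0.3125.

0.3125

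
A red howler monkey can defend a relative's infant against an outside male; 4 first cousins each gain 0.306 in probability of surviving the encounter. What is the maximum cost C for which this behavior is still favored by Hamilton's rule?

0.153

r to a first cousin = 0.125 (first cousins share one grandparent pair — two paths of length 4: r = 2·(1/2)^4 = 1/8).
Hamilton's rule: n·r·B > C, so the trait is favored while C < n·r·B = 4·0.125·0.306 = 0.153.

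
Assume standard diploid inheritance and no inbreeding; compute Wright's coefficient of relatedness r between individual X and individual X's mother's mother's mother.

Each parent–offspring link contributes a factor of 1/2, and independent paths through distinct common ancestors add.
Three parent–offspring links: r = (1/2)^3 = 1/8.

0.125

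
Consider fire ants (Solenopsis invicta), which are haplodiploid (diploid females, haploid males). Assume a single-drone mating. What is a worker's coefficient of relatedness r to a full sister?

Haplodiploid full sisters inherit their father's entire haploid genome identically (contributing 1/2) and on average half of their mother's contribution (1/2 · 1/2 = 1/4); r = 1/2 + 1/4 = 3/4.

0.75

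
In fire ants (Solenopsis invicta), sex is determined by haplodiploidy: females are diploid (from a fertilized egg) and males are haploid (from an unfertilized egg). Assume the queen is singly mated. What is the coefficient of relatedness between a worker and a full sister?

0.75

Haplodiploid full sisters inherit their father's entire haploid genome identically (contributing 1/2) and on average half of their mother's contribution (1/2 · 1/2 = 1/4); r = 1/2 + 1/4 = 3/4.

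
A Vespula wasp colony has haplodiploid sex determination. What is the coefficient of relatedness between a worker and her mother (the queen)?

0.5

One meiotic link between diploid queen and diploid daughter: r = 1/2.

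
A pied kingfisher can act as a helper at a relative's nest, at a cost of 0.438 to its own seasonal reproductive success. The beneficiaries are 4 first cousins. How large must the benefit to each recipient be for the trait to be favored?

r to a first cousin = 1/8 (first cousins share one grandparent pair — two paths of length 4: r = 2·(1/2)^4 = 1/8).
Hamilton's rule with n recipients of equal r: n·r·B > C, so B > C/(n·r) = 0.438/(4·0.125) = 0.876.

0.876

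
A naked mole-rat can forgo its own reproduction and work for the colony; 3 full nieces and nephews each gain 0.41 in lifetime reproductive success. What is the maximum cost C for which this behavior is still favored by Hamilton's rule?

r to a full niece or nephew = 0.25 (full aunt/uncle↔niece/nephew: two paths of length 3 through the shared grandparent pair: r = 2·(1/2)^3 = 1/4).
Hamilton's rule: n·r·B > C, so the trait is favored while C < n·r·B = 3·0.25·0.41 = 0.3075.

0.3075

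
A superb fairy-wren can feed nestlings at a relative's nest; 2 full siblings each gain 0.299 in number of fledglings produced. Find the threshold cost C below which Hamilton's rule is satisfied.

0.299

r to a full sibling = 1/2 (full sibs share both parents — two paths of length 2: r = 2·(1/2)^2 = 1/2).
Hamilton's rule: n·r·B > C, so the trait is favored while C < n·r·B = 2·0.5·0.299 = 0.299.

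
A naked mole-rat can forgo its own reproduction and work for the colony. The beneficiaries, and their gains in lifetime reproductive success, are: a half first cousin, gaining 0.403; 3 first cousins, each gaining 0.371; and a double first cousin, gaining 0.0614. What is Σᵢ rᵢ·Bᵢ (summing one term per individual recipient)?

r to a half first cousin = 1/16 (half first cousins share one grandparent — one path of length 4: r = (1/2)^4 = 1/16).
r to a first cousin = 0.125 (first cousins share one grandparent pair — two paths of length 4: r = 2·(1/2)^4 = 1/8).
r to a double first cousin = 0.25 (double first cousins share both grandparent pairs — four paths of length 4: r = 4·(1/2)^4 = 1/4).
Summing one r·B term per recipient: 1·0.0625·0.403 + 3·0.125·0.371 + 1·0.25·0.0614 = 0.1796625.

0.1796625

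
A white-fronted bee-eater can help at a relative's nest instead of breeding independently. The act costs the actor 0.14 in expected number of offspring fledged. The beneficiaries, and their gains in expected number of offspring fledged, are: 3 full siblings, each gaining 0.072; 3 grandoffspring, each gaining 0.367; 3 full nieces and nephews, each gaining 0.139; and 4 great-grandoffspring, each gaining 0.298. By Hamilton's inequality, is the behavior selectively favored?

Yes

Hamilton's rule: the trait is favored when the sum of r·B over every recipient exceeds the actor's cost C.
r to a full sibling = 0.5 (full sibs share both parents — two paths of length 2: r = 2·(1/2)^2 = 1/2).
r to a grandoffspring = 1/4 (two parent–offspring links: r = (1/2)^2 = 1/4).
r to a full niece or nephew = 1/4 (full aunt/uncle↔niece/nephew: two paths of length 3 through the shared grandparent pair: r = 2·(1/2)^3 = 1/4).
r to a great-grandoffspring = 0.125 (three parent–offspring links: r = (1/2)^3 = 1/8).
Summing one r·B term per recipient: 3·0.5·0.072 + 3·0.25·0.367 + 3·0.25·0.139 + 4·0.125·0.298 = 0.6365.
0.6365 > 0.14: the indirect benefit exceeds the cost.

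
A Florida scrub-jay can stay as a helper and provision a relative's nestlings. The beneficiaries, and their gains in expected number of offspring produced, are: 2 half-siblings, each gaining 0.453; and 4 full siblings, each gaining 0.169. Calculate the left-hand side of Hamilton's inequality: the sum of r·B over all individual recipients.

0.5645

r to a half-sibling = 1/4 (half-sibs share one parent — one path of length 2: r = (1/2)^2 = 1/4).
r to a full sibling = 0.5 (full sibs share both parents — two paths of length 2: r = 2·(1/2)^2 = 1/2).
Summing one r·B term per recipient: 2·0.25·0.453 + 4·0.5·0.169 = 0.5645.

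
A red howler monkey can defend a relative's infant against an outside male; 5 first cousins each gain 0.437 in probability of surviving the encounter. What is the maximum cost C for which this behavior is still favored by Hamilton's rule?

0.273125

r to a first cousin = 0.125 (first cousins share one grandparent pair — two paths of length 4: r = 2·(1/2)^4 = 1/8).
Hamilton's rule: n·r·B > C, so the trait is favored while C < n·r·B = 5·0.125·0.437 = 0.273125.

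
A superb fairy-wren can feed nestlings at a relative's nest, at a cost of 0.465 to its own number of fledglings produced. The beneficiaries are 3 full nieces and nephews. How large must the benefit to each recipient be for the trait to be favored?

0.62

r to a full niece or nephew = 0.25 (full aunt/uncle↔niece/nephew: two paths of length 3 through the shared grandparent pair: r = 2·(1/2)^3 = 1/4).
Hamilton's rule with n recipients of equal r: n·r·B > C, so B > C/(n·r) = 0.465/(3·0.25) = 0.62.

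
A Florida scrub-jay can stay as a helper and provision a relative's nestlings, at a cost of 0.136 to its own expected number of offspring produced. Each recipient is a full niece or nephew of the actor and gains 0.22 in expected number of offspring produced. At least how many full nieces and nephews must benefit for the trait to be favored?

r to a full niece or nephew = 1/4 (full aunt/uncle↔niece/nephew: two paths of length 3 through the shared grandparent pair: r = 2·(1/2)^3 = 1/4).
Hamilton's rule: n·r·B > C  ⇒  n > C/(r·B) = 0.136/(0.25·0.22) = 2.473.
The smallest integer exceeding 2.473 is 3.

3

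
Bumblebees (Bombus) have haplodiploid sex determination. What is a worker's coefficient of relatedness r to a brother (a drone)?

0.25

Her haploid brother carries none of their father's genes and a random half of their mother's genome; that half matches the maternal half of her own genome with probability 1/2: r = 1/2 · 1/2 = 1/4.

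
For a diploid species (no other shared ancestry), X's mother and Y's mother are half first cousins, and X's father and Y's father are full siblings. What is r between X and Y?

0.140625

With two independent routes of shared ancestry, r is the sum of the two contributions.
X and Y are related in two ways: half second cousins through their mothers (r = 1/64) and first cousins through their fathers (r = 1/8).
r = 1/64 + 1/8 = 9/64 = 0.140625.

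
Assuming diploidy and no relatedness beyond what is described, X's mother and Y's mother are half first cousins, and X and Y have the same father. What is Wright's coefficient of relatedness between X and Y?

Independent pedigree routes through distinct common ancestors add.
X and Y are related in two ways: half second cousins through their mothers (r = 1/64) and half-sibs through their shared father (r = 1/4).
r = 1/64 + 1/4 = 0.265625.

0.265625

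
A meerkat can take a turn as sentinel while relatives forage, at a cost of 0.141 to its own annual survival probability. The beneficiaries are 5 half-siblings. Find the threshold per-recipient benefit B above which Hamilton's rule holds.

r to a half-sibling = 0.25 (half-sibs share one parent — one path of length 2: r = (1/2)^2 = 1/4).
Hamilton's rule with n recipients of equal r: n·r·B > C, so B > C/(n·r) = 0.141/(5·0.25) = 0.1128.

0.1128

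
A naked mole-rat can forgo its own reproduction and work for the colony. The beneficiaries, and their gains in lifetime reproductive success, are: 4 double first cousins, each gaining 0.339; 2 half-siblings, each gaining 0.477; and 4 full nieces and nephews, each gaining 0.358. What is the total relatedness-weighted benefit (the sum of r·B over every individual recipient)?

r to a double first cousin = 0.25 (double first cousins share both grandparent pairs — four paths of length 4: r = 4·(1/2)^4 = 1/4).
r to a half-sibling = 0.25 (half-sibs share one parent — one path of length 2: r = (1/2)^2 = 1/4).
r to a full niece or nephew = 0.25 (full aunt/uncle↔niece/nephew: two paths of length 3 through the shared grandparent pair: r = 2·(1/2)^3 = 1/4).
Summing one r·B term per recipient: 4·0.25·0.339 + 2·0.25·0.477 + 4·0.25·0.358 = 0.9355.

0.9355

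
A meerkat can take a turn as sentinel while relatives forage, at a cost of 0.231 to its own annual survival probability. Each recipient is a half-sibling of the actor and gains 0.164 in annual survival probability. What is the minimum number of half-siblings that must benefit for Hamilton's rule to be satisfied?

6

r to a half-sibling = 0.25 (half-sibs share one parent — one path of length 2: r = (1/2)^2 = 1/4).
Hamilton's rule: n·r·B > C  ⇒  n > C/(r·B) = 0.231/(0.25·0.164) = 5.634.
The smallest integer exceeding 5.634 is 6.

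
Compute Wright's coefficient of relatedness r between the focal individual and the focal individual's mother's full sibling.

Each parent–offspring link contributes a factor of 1/2, and independent paths through distinct common ancestors add.
Full aunt/uncle↔niece/nephew: two paths of length 3 through the shared grandparent pair: r = 2·(1/2)^3 = 1/4.

0.25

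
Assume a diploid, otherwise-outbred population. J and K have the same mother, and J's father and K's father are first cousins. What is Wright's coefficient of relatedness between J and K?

With two independent routes of shared ancestry, r is the sum of the two contributions.
J and K are related in two ways: half-sibs through their shared mother (r = 1/4) and second cousins through their fathers (r = 1/32).
r = 1/4 + 1/32 = 9/32 = 0.28125.

0.28125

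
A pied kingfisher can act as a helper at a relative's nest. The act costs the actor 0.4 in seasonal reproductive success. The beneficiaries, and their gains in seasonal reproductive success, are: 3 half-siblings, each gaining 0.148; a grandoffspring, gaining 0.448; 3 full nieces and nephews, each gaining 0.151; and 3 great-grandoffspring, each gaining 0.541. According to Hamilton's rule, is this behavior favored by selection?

Hamilton's rule: the trait is favored when the sum of r·B over every recipient exceeds the actor's cost C.
r to a half-sibling = 1/4 (half-sibs share one parent — one path of length 2: r = (1/2)^2 = 1/4).
r to a grandoffspring = 1/4 (two parent–offspring links: r = (1/2)^2 = 1/4).
r to a full niece or nephew = 1/4 (full aunt/uncle↔niece/nephew: two paths of length 3 through the shared grandparent pair: r = 2·(1/2)^3 = 1/4).
r to a great-grandoffspring = 1/8 (three parent–offspring links: r = (1/2)^3 = 1/8).
Summing one r·B term per recipient: 3·0.25·0.148 + 1·0.25·0.448 + 3·0.25·0.151 + 3·0.125·0.541 = 0.539125.
0.539125 > 0.4: the indirect benefit exceeds the cost.

Yes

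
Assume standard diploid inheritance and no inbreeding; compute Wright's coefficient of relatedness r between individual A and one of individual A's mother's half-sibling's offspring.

Each parent–offspring link contributes a factor of 1/2, and independent paths through distinct common ancestors add.
Half first cousins share one grandparent — one path of length 4: r = (1/2)^4 = 1/16.

0.0625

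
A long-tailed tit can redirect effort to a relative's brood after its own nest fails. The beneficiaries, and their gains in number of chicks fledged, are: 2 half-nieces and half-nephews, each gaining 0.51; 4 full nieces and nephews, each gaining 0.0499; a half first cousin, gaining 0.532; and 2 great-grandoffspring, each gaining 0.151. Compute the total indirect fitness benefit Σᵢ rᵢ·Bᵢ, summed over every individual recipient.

0.2484

r to a half-niece or half-nephew = 0.125 (half-aunt/uncle↔niece/nephew: one path of length 3: r = (1/2)^3 = 1/8).
r to a full niece or nephew = 0.25 (full aunt/uncle↔niece/nephew: two paths of length 3 through the shared grandparent pair: r = 2·(1/2)^3 = 1/4).
r to a half first cousin = 0.0625 (half first cousins share one grandparent — one path of length 4: r = (1/2)^4 = 1/16).
r to a great-grandoffspring = 0.125 (three parent–offspring links: r = (1/2)^3 = 1/8).
Summing one r·B term per recipient: 2·0.125·0.51 + 4·0.25·0.0499 + 1·0.0625·0.532 + 2·0.125·0.151 = 0.2484.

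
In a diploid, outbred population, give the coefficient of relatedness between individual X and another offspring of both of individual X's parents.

Each parent–offspring link contributes a factor of 1/2, and independent paths through distinct common ancestors add.
Full sibs share both parents — two paths of length 2: r = 2·(1/2)^2 = 1/2.

0.5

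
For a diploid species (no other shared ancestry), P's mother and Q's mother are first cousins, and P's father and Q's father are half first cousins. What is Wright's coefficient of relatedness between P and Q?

Wright's path rule: contributions from independent ancestry routes add.
P and Q are related in two ways: second cousins through their mothers (r = 1/32) and half second cousins through their fathers (r = 1/64).
r = 1/32 + 1/64 = 0.046875.

0.046875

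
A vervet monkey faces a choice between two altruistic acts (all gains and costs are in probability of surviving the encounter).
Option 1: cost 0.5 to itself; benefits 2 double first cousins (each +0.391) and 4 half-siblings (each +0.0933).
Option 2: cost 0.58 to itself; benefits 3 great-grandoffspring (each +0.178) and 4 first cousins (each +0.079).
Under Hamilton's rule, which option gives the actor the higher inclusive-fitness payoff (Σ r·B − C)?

Option 1: r to a double first cousin = 0.25.
Option 1: r to a half-sibling = 0.25.
Option 1: Σ r·B − C = (2·0.25·0.391 + 4·0.25·0.0933) − 0.5 = -0.2112.
Option 2: r to a great-grandoffspring = 0.125.
Option 2: r to a first cousin = 0.125.
Option 2: Σ r·B − C = (3·0.125·0.178 + 4·0.125·0.079) − 0.58 = -0.47375.
Option 1 has the higher net inclusive-fitness payoff.

Option 1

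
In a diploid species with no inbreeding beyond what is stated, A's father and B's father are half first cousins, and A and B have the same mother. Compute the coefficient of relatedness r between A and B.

0.265625

With two independent routes of shared ancestry, r is the sum of the two contributions.
A and B are related in two ways: half second cousins through their fathers (r = 1/64) and half-sibs through their shared mother (r = 1/4).
r = 1/64 + 1/4 = 17/64 = 0.265625.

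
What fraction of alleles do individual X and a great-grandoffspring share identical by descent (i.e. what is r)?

Three parent–offspring links: r = (1/2)^3 = 1/8.

0.125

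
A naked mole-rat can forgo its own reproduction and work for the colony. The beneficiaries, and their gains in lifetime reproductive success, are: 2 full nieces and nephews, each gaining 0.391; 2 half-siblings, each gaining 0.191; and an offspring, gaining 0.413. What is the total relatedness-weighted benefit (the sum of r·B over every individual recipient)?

r to a full niece or nephew = 0.25 (full aunt/uncle↔niece/nephew: two paths of length 3 through the shared grandparent pair: r = 2·(1/2)^3 = 1/4).
r to a half-sibling = 1/4 (half-sibs share one parent — one path of length 2: r = (1/2)^2 = 1/4).
r to an offspring = 0.5 (one parent–offspring link: r = (1/2)^1 = 1/2).
Summing one r·B term per recipient: 2·0.25·0.391 + 2·0.25·0.191 + 1·0.5·0.413 = 0.4975.

0.4975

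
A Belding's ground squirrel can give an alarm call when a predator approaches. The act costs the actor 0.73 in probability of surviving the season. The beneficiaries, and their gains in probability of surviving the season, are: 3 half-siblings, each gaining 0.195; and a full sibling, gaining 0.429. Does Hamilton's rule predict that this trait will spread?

Hamilton's rule: the trait is favored when the sum of r·B over every recipient exceeds the actor's cost C.
r to a half-sibling = 0.25 (half-sibs share one parent — one path of length 2: r = (1/2)^2 = 1/4).
r to a full sibling = 1/2 (full sibs share both parents — two paths of length 2: r = 2·(1/2)^2 = 1/2).
Summing one r·B term per recipient: 3·0.25·0.195 + 1·0.5·0.429 = 0.36075.
0.36075 < 0.73: the indirect benefit is less than the cost.

No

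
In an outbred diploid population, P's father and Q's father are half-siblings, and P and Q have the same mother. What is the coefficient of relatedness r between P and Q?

Wright's path rule: contributions from independent ancestry routes add.
P and Q are related in two ways: half first cousins through their fathers (r = 1/16) and half-sibs through their shared mother (r = 1/4).
r = 1/16 + 1/4 = 0.3125.

0.3125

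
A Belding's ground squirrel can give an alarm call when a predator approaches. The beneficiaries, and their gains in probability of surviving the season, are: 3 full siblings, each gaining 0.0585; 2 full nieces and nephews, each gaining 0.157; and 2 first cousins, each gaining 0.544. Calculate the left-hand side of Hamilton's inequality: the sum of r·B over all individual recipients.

0.30225

r to a full sibling = 0.5 (full sibs share both parents — two paths of length 2: r = 2·(1/2)^2 = 1/2).
r to a full niece or nephew = 0.25 (full aunt/uncle↔niece/nephew: two paths of length 3 through the shared grandparent pair: r = 2·(1/2)^3 = 1/4).
r to a first cousin = 0.125 (first cousins share one grandparent pair — two paths of length 4: r = 2·(1/2)^4 = 1/8).
Summing one r·B term per recipient: 3·0.5·0.0585 + 2·0.25·0.157 + 2·0.125·0.544 = 0.30225.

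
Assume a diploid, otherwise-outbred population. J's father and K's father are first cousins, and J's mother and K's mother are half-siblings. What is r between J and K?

0.09375

Independent pedigree routes through distinct common ancestors add.
J and K are related in two ways: second cousins through their fathers (r = 1/32) and half first cousins through their mothers (r = 1/16).
r = 1/32 + 1/16 = 3/32 = 0.09375.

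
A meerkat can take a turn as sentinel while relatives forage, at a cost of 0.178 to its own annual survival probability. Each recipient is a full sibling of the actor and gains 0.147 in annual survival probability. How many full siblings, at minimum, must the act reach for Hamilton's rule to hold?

r to a full sibling = 1/2 (full sibs share both parents — two paths of length 2: r = 2·(1/2)^2 = 1/2).
Hamilton's rule: n·r·B > C  ⇒  n > C/(r·B) = 0.178/(0.5·0.147) = 2.422.
The smallest integer exceeding 2.422 is 3.

3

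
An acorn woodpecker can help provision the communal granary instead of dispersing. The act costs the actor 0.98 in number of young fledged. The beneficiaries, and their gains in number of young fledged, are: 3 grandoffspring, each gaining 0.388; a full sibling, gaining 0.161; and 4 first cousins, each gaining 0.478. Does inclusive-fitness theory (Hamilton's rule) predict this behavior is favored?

Hamilton's rule: the trait is favored when the sum of r·B over every recipient exceeds the actor's cost C.
r to a grandoffspring = 0.25 (two parent–offspring links: r = (1/2)^2 = 1/4).
r to a full sibling = 1/2 (full sibs share both parents — two paths of length 2: r = 2·(1/2)^2 = 1/2).
r to a first cousin = 1/8 (first cousins share one grandparent pair — two paths of length 4: r = 2·(1/2)^4 = 1/8).
Summing one r·B term per recipient: 3·0.25·0.388 + 1·0.5·0.161 + 4·0.125·0.478 = 0.6105.
0.6105 < 0.98: the indirect benefit is less than the cost.

No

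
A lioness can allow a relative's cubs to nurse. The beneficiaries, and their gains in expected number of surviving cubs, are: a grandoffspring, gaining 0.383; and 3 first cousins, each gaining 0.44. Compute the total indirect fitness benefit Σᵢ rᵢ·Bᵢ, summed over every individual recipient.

r to a grandoffspring = 0.25 (two parent–offspring links: r = (1/2)^2 = 1/4).
r to a first cousin = 1/8 (first cousins share one grandparent pair — two paths of length 4: r = 2·(1/2)^4 = 1/8).
Summing one r·B term per recipient: 1·0.25·0.383 + 3·0.125·0.44 = 0.26075.

0.26075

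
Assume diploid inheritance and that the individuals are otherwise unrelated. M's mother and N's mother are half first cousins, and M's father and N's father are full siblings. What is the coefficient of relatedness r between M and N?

0.140625

Wright's path rule: contributions from independent ancestry routes add.
M and N are related in two ways: half second cousins through their mothers (r = 1/64) and first cousins through their fathers (r = 1/8).
r = 1/64 + 1/8 = 9/64 = 0.140625.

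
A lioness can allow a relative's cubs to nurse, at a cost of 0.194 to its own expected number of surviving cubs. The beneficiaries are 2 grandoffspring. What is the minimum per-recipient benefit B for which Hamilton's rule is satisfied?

0.388

r to a grandoffspring = 0.25 (two parent–offspring links: r = (1/2)^2 = 1/4).
Hamilton's rule with n recipients of equal r: n·r·B > C, so B > C/(n·r) = 0.194/(2·0.25) = 0.388.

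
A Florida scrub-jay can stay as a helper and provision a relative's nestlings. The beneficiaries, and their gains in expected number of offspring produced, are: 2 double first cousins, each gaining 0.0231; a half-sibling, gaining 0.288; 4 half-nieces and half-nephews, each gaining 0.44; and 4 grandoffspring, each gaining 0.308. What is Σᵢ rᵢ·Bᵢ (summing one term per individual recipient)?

r to a double first cousin = 0.25 (double first cousins share both grandparent pairs — four paths of length 4: r = 4·(1/2)^4 = 1/4).
r to a half-sibling = 1/4 (half-sibs share one parent — one path of length 2: r = (1/2)^2 = 1/4).
r to a half-niece or half-nephew = 0.125 (half-aunt/uncle↔niece/nephew: one path of length 3: r = (1/2)^3 = 1/8).
r to a grandoffspring = 1/4 (two parent–offspring links: r = (1/2)^2 = 1/4).
Summing one r·B term per recipient: 2·0.25·0.0231 + 1·0.25·0.288 + 4·0.125·0.44 + 4·0.25·0.308 = 0.61155.

0.61155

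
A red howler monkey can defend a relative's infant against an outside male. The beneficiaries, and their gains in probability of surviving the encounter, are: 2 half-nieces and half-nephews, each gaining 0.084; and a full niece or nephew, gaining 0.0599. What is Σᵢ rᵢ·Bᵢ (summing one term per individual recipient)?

0.035975

r to a half-niece or half-nephew = 1/8 (half-aunt/uncle↔niece/nephew: one path of length 3: r = (1/2)^3 = 1/8).
r to a full niece or nephew = 1/4 (full aunt/uncle↔niece/nephew: two paths of length 3 through the shared grandparent pair: r = 2·(1/2)^3 = 1/4).
Summing one r·B term per recipient: 2·0.125·0.084 + 1·0.25·0.0599 = 0.035975.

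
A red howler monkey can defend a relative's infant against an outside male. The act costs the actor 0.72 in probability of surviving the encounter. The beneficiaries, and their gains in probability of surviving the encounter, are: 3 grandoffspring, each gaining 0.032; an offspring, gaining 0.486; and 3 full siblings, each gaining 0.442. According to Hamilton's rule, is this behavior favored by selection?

Yes

Hamilton's rule: the trait is favored when the sum of r·B over every recipient exceeds the actor's cost C.
r to a grandoffspring = 0.25 (two parent–offspring links: r = (1/2)^2 = 1/4).
r to an offspring = 0.5 (one parent–offspring link: r = (1/2)^1 = 1/2).
r to a full sibling = 0.5 (full sibs share both parents — two paths of length 2: r = 2·(1/2)^2 = 1/2).
Summing one r·B term per recipient: 3·0.25·0.032 + 1·0.5·0.486 + 3·0.5·0.442 = 0.93.
0.93 > 0.72: the indirect benefit exceeds the cost.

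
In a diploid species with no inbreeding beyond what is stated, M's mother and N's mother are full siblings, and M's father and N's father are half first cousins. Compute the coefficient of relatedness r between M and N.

0.140625

With two independent routes of shared ancestry, r is the sum of the two contributions.
M and N are related in two ways: first cousins through their mothers (r = 1/8) and half second cousins through their fathers (r = 1/64).
r = 1/8 + 1/64 = 9/64 = 0.140625.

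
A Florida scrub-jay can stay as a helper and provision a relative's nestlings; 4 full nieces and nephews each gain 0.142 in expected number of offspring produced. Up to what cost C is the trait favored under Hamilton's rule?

r to a full niece or nephew = 1/4 (full aunt/uncle↔niece/nephew: two paths of length 3 through the shared grandparent pair: r = 2·(1/2)^3 = 1/4).
Hamilton's rule: n·r·B > C, so the trait is favored while C < n·r·B = 4·0.25·0.142 = 0.142.

0.142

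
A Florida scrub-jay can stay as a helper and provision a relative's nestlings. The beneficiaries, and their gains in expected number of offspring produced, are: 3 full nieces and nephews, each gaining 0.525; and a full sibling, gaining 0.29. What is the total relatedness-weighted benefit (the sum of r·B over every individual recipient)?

r to a full niece or nephew = 1/4 (full aunt/uncle↔niece/nephew: two paths of length 3 through the shared grandparent pair: r = 2·(1/2)^3 = 1/4).
r to a full sibling = 0.5 (full sibs share both parents — two paths of length 2: r = 2·(1/2)^2 = 1/2).
Summing one r·B term per recipient: 3·0.25·0.525 + 1·0.5·0.29 = 0.53875.

0.53875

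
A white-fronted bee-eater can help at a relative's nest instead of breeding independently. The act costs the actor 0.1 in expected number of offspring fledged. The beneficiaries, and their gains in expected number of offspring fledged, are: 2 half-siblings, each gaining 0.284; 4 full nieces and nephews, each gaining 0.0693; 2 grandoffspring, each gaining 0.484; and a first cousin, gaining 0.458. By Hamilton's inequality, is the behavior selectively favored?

Yes

Hamilton's rule: the trait is favored when the sum of r·B over every recipient exceeds the actor's cost C.
r to a half-sibling = 0.25 (half-sibs share one parent — one path of length 2: r = (1/2)^2 = 1/4).
r to a full niece or nephew = 0.25 (full aunt/uncle↔niece/nephew: two paths of length 3 through the shared grandparent pair: r = 2·(1/2)^3 = 1/4).
r to a grandoffspring = 0.25 (two parent–offspring links: r = (1/2)^2 = 1/4).
r to a first cousin = 1/8 (first cousins share one grandparent pair — two paths of length 4: r = 2·(1/2)^4 = 1/8).
Summing one r·B term per recipient: 2·0.25·0.284 + 4·0.25·0.0693 + 2·0.25·0.484 + 1·0.125·0.458 = 0.51055.
0.51055 > 0.1: the indirect benefit exceeds the cost.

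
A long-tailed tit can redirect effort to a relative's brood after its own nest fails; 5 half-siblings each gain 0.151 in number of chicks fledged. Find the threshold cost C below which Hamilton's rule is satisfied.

0.18875

r to a half-sibling = 1/4 (half-sibs share one parent — one path of length 2: r = (1/2)^2 = 1/4).
Hamilton's rule: n·r·B > C, so the trait is favored while C < n·r·B = 5·0.25·0.151 = 0.18875.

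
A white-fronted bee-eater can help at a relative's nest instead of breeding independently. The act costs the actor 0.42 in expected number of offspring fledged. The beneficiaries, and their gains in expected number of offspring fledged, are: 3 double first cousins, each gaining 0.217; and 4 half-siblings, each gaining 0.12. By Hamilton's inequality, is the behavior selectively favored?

Hamilton's rule: the trait is favored when the sum of r·B over every recipient exceeds the actor's cost C.
r to a double first cousin = 1/4 (double first cousins share both grandparent pairs — four paths of length 4: r = 4·(1/2)^4 = 1/4).
r to a half-sibling = 0.25 (half-sibs share one parent — one path of length 2: r = (1/2)^2 = 1/4).
Summing one r·B term per recipient: 3·0.25·0.217 + 4·0.25·0.12 = 0.28275.
0.28275 < 0.42: the indirect benefit is less than the cost.

No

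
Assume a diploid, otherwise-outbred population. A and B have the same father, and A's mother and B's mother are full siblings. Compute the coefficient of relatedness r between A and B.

0.375

Independent pedigree routes through distinct common ancestors add.
A and B are related in two ways: half-sibs through their shared father (r = 1/4) and first cousins through their mothers (r = 1/8).
r = 1/4 + 1/8 = 3/8 = 0.375.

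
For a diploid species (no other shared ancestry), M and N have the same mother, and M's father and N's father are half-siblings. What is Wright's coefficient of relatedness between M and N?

0.3125

Wright's path rule: contributions from independent ancestry routes add.
M and N are related in two ways: half-sibs through their shared mother (r = 1/4) and half first cousins through their fathers (r = 1/16).
r = 1/4 + 1/16 = 5/16 = 0.3125.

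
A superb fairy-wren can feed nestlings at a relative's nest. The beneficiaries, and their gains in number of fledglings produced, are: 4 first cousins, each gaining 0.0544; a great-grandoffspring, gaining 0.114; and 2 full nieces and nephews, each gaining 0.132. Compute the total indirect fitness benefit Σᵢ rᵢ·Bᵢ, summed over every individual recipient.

0.10745

r to a first cousin = 1/8 (first cousins share one grandparent pair — two paths of length 4: r = 2·(1/2)^4 = 1/8).
r to a great-grandoffspring = 1/8 (three parent–offspring links: r = (1/2)^3 = 1/8).
r to a full niece or nephew = 0.25 (full aunt/uncle↔niece/nephew: two paths of length 3 through the shared grandparent pair: r = 2·(1/2)^3 = 1/4).
Summing one r·B term per recipient: 4·0.125·0.0544 + 1·0.125·0.114 + 2·0.25·0.132 = 0.10745.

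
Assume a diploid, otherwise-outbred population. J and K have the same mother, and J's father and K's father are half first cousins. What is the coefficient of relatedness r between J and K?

Independent pedigree routes through distinct common ancestors add.
J and K are related in two ways: half-sibs through their shared mother (r = 1/4) and half second cousins through their fathers (r = 1/64).
r = 1/4 + 1/64 = 17/64 = 0.265625.

0.265625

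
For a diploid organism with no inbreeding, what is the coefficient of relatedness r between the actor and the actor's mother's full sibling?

0.25

Each parent–offspring link contributes a factor of 1/2, and independent paths through distinct common ancestors add.
Full aunt/uncle↔niece/nephew: two paths of length 3 through the shared grandparent pair: r = 2·(1/2)^3 = 1/4.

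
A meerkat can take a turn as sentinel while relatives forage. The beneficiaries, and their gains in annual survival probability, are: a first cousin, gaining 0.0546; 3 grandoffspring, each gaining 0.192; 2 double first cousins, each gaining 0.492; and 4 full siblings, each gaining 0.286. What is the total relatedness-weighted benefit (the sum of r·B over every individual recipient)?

r to a first cousin = 0.125 (first cousins share one grandparent pair — two paths of length 4: r = 2·(1/2)^4 = 1/8).
r to a grandoffspring = 0.25 (two parent–offspring links: r = (1/2)^2 = 1/4).
r to a double first cousin = 0.25 (double first cousins share both grandparent pairs — four paths of length 4: r = 4·(1/2)^4 = 1/4).
r to a full sibling = 1/2 (full sibs share both parents — two paths of length 2: r = 2·(1/2)^2 = 1/2).
Summing one r·B term per recipient: 1·0.125·0.0546 + 3·0.25·0.192 + 2·0.25·0.492 + 4·0.5·0.286 = 0.968825.

0.968825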